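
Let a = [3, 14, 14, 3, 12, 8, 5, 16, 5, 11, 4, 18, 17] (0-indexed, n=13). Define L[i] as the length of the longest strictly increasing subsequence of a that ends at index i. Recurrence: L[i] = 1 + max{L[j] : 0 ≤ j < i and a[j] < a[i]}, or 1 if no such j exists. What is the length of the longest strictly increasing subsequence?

   i    0    1    2    3    4    5    6    7    8    9   10   11   12
a[i]    3   14   14    3   12    8    5   16    5   11    4   18   17
L[i]    1    2    2    1    2    2    2    3    2    3    2    4    4

4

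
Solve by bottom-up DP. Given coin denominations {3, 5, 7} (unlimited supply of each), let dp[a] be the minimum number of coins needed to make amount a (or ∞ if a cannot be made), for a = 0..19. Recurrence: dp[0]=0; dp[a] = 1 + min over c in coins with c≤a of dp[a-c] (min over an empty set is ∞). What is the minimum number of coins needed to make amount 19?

3

 a  0  1  2  3  4  5  6  7  8  9 10 11 12 13 14 15 16 17 18 19
dp  0  -  -  1  -  1  2  1  2  3  2  3  2  3  2  3  4  3  4  3
(- denotes ∞ / unreachable)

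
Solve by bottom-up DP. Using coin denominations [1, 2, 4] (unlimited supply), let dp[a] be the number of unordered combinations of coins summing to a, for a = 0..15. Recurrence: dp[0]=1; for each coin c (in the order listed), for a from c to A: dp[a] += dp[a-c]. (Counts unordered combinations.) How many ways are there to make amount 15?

20

after  coin     0     1     2     3     4     5     6     7     8     9    10    11    12    13    14    15
          1     1     1     1     1     1     1     1     1     1     1     1     1     1     1     1     1
          2     1     1     2     2     3     3     4     4     5     5     6     6     7     7     8     8
          4     1     1     2     2     4     4     6     6     9     9    12    12    16    16    20    20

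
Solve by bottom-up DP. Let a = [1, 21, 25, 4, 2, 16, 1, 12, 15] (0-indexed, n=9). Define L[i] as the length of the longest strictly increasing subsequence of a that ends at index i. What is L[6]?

1

   i    0    1    2    3    4    5    6    7    8
a[i]    1   21   25    4    2   16    1   12   15
L[i]    1    2    3    2    2    3    1    3    4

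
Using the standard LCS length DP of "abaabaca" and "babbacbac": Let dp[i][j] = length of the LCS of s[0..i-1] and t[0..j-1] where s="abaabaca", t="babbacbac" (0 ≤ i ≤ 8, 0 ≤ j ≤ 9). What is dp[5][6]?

   ''  b  a  b  b  a  c  b  a  c
''  0  0  0  0  0  0  0  0  0  0
 a  0  0  1  1  1  1  1  1  1  1
 b  0  1  1  2  2  2  2  2  2  2
 a  0  1  2  2  2  3  3  3  3  3
 a  0  1  2  2  2  3  3  3  4  4
 b  0  1  2  3  3  3  3  4  4  4
 a  0  1  2  3  3  4  4  4  5  5
 c  0  1  2  3  3  4  5  5  5  6
 a  0  1  2  3  3  4  5  5  6  6

3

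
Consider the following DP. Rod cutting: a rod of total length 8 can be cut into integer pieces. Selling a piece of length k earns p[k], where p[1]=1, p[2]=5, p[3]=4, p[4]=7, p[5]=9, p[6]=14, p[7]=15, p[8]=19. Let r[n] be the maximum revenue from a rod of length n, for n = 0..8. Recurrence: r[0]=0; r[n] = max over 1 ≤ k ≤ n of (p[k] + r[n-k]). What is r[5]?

11

   n    0    1    2    3    4    5    6    7    8
r[n]    0    1    5    6   10   11   15   16   20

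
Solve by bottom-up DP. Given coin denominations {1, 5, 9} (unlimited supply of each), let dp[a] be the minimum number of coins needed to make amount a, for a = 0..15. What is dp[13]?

 a  0  1  2  3  4  5  6  7  8  9 10 11 12 13 14 15
dp  0  1  2  3  4  1  2  3  4  1  2  3  4  5  2  3

5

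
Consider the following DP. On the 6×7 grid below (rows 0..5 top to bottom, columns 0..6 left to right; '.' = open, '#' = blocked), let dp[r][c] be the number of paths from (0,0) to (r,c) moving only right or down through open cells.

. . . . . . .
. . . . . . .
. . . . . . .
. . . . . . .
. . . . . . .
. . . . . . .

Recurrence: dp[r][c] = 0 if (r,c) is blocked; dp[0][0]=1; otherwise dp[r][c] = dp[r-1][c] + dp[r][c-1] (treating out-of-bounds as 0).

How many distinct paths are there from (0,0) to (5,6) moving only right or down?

462

r\c   0   1   2   3   4   5   6
  0   1   1   1   1   1   1   1
  1   1   2   3   4   5   6   7
  2   1   3   6  10  15  21  28
  3   1   4  10  20  35  56  84
  4   1   5  15  35  70 126 210
  5   1   6  21  56 126 252 462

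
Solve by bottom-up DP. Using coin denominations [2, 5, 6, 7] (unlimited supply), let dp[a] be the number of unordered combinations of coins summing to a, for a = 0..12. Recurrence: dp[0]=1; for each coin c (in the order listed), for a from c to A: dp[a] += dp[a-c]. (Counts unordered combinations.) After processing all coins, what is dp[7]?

after  coin     0     1     2     3     4     5     6     7     8     9    10    11    12
          2     1     0     1     0     1     0     1     0     1     0     1     0     1
          5     1     0     1     0     1     1     1     1     1     1     2     1     2
          6     1     0     1     0     1     1     2     1     2     1     3     2     4
          7     1     0     1     0     1     1     2     2     2     2     3     3     5

2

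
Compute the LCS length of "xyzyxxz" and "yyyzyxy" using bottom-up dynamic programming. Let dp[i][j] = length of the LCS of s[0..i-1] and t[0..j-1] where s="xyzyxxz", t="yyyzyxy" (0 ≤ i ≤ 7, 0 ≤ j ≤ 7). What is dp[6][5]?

3

   ''  y  y  y  z  y  x  y
''  0  0  0  0  0  0  0  0
 x  0  0  0  0  0  0  1  1
 y  0  1  1  1  1  1  1  2
 z  0  1  1  1  2  2  2  2
 y  0  1  2  2  2  3  3  3
 x  0  1  2  2  2  3  4  4
 x  0  1  2  2  2  3  4  4
 z  0  1  2  2  3  3  4  4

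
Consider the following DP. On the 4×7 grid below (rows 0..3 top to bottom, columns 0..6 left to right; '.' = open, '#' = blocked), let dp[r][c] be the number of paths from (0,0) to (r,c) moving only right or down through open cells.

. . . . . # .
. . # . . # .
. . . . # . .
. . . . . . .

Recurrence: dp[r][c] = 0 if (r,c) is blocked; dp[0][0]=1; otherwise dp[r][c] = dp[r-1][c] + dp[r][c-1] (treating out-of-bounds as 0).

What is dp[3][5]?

11

r\c   0   1   2   3   4   5   6
  0   1   1   1   1   1   0   0
  1   1   2   0   1   2   0   0
  2   1   3   3   4   0   0   0
  3   1   4   7  11  11  11  11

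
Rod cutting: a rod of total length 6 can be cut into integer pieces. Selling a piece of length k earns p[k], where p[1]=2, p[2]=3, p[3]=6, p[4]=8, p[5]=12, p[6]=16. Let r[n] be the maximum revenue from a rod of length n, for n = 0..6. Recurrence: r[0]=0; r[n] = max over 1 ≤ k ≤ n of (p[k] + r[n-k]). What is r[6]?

   n    0    1    2    3    4    5    6
r[n]    0    2    4    6    8   12   16

16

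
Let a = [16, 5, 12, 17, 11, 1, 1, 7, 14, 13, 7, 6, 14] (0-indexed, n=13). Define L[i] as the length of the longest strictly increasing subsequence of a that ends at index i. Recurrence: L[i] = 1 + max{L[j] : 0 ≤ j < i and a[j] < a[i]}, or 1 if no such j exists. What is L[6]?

   i    0    1    2    3    4    5    6    7    8    9   10   11   12
a[i]   16    5   12   17   11    1    1    7   14   13    7    6   14
L[i]    1    1    2    3    2    1    1    2    3    3    2    2    4

1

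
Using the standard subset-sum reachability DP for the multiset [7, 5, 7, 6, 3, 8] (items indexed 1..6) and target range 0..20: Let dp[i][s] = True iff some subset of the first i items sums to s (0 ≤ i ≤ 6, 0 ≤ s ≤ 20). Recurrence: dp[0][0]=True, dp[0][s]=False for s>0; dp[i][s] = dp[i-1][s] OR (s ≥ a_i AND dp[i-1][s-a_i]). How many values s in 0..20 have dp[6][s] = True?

i\s   0   1   2   3   4   5   6   7   8   9  10  11  12  13  14  15  16  17  18  19  20
  0   T   F   F   F   F   F   F   F   F   F   F   F   F   F   F   F   F   F   F   F   F
  1   T   F   F   F   F   F   F   T   F   F   F   F   F   F   F   F   F   F   F   F   F
  2   T   F   F   F   F   T   F   T   F   F   F   F   T   F   F   F   F   F   F   F   F
  3   T   F   F   F   F   T   F   T   F   F   F   F   T   F   T   F   F   F   F   T   F
  4   T   F   F   F   F   T   T   T   F   F   F   T   T   T   T   F   F   F   T   T   T
  5   T   F   F   T   F   T   T   T   T   T   T   T   T   T   T   T   T   T   T   T   T
  6   T   F   F   T   F   T   T   T   T   T   T   T   T   T   T   T   T   T   T   T   T

18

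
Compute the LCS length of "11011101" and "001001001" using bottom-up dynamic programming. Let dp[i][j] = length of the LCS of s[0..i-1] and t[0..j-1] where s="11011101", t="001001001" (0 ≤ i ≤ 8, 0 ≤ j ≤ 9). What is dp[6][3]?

2

   ''  0  0  1  0  0  1  0  0  1
''  0  0  0  0  0  0  0  0  0  0
 1  0  0  0  1  1  1  1  1  1  1
 1  0  0  0  1  1  1  2  2  2  2
 0  0  1  1  1  2  2  2  3  3  3
 1  0  1  1  2  2  2  3  3  3  4
 1  0  1  1  2  2  2  3  3  3  4
 1  0  1  1  2  2  2  3  3  3  4
 0  0  1  2  2  3  3  3  4  4  4
 1  0  1  2  3  3  3  4  4  4  5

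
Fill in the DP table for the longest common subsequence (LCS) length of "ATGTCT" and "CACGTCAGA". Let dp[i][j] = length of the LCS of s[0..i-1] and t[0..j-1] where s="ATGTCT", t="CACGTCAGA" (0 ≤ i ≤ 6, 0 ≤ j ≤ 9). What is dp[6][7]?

   ''  C  A  C  G  T  C  A  G  A
''  0  0  0  0  0  0  0  0  0  0
 A  0  0  1  1  1  1  1  1  1  1
 T  0  0  1  1  1  2  2  2  2  2
 G  0  0  1  1  2  2  2  2  3  3
 T  0  0  1  1  2  3  3  3  3  3
 C  0  1  1  2  2  3  4  4  4  4
 T  0  1  1  2  2  3  4  4  4  4

4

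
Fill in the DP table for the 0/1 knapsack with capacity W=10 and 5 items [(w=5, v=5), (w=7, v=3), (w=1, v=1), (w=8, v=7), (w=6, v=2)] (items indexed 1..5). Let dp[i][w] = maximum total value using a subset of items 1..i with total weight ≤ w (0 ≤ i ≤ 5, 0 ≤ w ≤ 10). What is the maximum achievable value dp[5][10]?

i\w   0   1   2   3   4   5   6   7   8   9  10
  0   0   0   0   0   0   0   0   0   0   0   0
  1   0   0   0   0   0   5   5   5   5   5   5
  2   0   0   0   0   0   5   5   5   5   5   5
  3   0   1   1   1   1   5   6   6   6   6   6
  4   0   1   1   1   1   5   6   6   7   8   8
  5   0   1   1   1   1   5   6   6   7   8   8

8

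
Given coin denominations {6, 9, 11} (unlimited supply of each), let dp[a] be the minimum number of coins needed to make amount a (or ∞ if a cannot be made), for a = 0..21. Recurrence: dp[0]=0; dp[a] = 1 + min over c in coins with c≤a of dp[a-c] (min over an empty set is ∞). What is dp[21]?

3

 a  0  1  2  3  4  5  6  7  8  9 10 11 12 13 14 15 16 17 18 19 20 21
dp  0  -  -  -  -  -  1  -  -  1  -  1  2  -  -  2  -  2  2  -  2  3
(- denotes ∞ / unreachable)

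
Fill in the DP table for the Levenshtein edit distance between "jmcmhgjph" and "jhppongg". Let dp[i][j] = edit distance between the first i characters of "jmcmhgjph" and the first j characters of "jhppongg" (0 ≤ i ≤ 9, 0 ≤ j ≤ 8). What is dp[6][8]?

6

   ''  j  h  p  p  o  n  g  g
''  0  1  2  3  4  5  6  7  8
 j  1  0  1  2  3  4  5  6  7
 m  2  1  1  2  3  4  5  6  7
 c  3  2  2  2  3  4  5  6  7
 m  4  3  3  3  3  4  5  6  7
 h  5  4  3  4  4  4  5  6  7
 g  6  5  4  4  5  5  5  5  6
 j  7  6  5  5  5  6  6  6  6
 p  8  7  6  5  5  6  7  7  7
 h  9  8  7  6  6  6  7  8  8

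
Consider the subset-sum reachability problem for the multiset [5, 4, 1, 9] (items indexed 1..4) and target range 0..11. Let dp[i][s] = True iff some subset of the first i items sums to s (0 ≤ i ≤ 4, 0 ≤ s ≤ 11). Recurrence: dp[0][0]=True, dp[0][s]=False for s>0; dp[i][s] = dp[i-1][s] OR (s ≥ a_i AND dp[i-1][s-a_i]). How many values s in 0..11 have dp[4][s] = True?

7

i\s   0   1   2   3   4   5   6   7   8   9  10  11
  0   T   F   F   F   F   F   F   F   F   F   F   F
  1   T   F   F   F   F   T   F   F   F   F   F   F
  2   T   F   F   F   T   T   F   F   F   T   F   F
  3   T   T   F   F   T   T   T   F   F   T   T   F
  4   T   T   F   F   T   T   T   F   F   T   T   F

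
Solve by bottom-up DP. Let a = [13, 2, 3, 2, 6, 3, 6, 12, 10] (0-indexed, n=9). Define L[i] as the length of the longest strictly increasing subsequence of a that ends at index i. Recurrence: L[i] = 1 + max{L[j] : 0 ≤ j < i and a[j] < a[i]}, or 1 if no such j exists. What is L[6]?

   i    0    1    2    3    4    5    6    7    8
a[i]   13    2    3    2    6    3    6   12   10
L[i]    1    1    2    1    3    2    3    4    4

3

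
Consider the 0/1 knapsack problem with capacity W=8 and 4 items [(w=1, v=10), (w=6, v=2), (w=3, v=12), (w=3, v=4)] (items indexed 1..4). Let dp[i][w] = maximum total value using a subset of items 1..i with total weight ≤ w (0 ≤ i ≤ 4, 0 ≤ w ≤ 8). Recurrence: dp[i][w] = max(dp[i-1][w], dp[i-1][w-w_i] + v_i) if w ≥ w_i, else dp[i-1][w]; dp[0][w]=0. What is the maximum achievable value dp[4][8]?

26

i\w   0   1   2   3   4   5   6   7   8
  0   0   0   0   0   0   0   0   0   0
  1   0  10  10  10  10  10  10  10  10
  2   0  10  10  10  10  10  10  12  12
  3   0  10  10  12  22  22  22  22  22
  4   0  10  10  12  22  22  22  26  26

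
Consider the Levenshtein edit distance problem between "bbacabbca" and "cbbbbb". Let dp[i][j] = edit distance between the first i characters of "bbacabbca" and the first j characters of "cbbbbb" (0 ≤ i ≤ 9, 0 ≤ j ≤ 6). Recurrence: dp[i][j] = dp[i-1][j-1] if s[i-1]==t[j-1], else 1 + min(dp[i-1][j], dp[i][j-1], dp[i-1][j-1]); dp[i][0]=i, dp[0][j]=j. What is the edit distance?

   ''  c  b  b  b  b  b
''  0  1  2  3  4  5  6
 b  1  1  1  2  3  4  5
 b  2  2  1  1  2  3  4
 a  3  3  2  2  2  3  4
 c  4  3  3  3  3  3  4
 a  5  4  4  4  4  4  4
 b  6  5  4  4  4  4  4
 b  7  6  5  4  4  4  4
 c  8  7  6  5  5  5  5
 a  9  8  7  6  6  6  6

6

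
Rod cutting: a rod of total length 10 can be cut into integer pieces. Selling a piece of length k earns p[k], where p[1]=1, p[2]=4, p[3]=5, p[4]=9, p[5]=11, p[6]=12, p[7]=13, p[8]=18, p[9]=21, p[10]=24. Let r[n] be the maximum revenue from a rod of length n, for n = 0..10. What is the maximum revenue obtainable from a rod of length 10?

   n    0    1    2    3    4    5    6    7    8    9   10
r[n]    0    1    4    5    9   11   13   15   18   21   24

24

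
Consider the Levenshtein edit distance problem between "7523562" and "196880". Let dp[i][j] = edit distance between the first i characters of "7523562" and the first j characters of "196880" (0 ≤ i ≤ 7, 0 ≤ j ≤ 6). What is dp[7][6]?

7

   ''  1  9  6  8  8  0
''  0  1  2  3  4  5  6
 7  1  1  2  3  4  5  6
 5  2  2  2  3  4  5  6
 2  3  3  3  3  4  5  6
 3  4  4  4  4  4  5  6
 5  5  5  5  5  5  5  6
 6  6  6  6  5  6  6  6
 2  7  7  7  6  6  7  7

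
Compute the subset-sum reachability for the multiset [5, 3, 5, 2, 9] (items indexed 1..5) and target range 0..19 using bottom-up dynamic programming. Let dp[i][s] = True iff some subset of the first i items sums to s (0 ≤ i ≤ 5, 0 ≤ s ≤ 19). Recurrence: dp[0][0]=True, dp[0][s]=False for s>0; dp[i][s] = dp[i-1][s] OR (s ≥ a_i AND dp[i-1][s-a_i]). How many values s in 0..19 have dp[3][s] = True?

6

i\s   0   1   2   3   4   5   6   7   8   9  10  11  12  13  14  15  16  17  18  19
  0   T   F   F   F   F   F   F   F   F   F   F   F   F   F   F   F   F   F   F   F
  1   T   F   F   F   F   T   F   F   F   F   F   F   F   F   F   F   F   F   F   F
  2   T   F   F   T   F   T   F   F   T   F   F   F   F   F   F   F   F   F   F   F
  3   T   F   F   T   F   T   F   F   T   F   T   F   F   T   F   F   F   F   F   F
  4   T   F   T   T   F   T   F   T   T   F   T   F   T   T   F   T   F   F   F   F
  5   T   F   T   T   F   T   F   T   T   T   T   T   T   T   T   T   T   T   F   T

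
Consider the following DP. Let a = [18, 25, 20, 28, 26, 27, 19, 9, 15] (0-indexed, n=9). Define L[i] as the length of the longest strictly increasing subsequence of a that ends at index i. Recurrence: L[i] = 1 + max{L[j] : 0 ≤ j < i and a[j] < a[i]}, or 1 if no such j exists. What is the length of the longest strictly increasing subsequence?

   i    0    1    2    3    4    5    6    7    8
a[i]   18   25   20   28   26   27   19    9   15
L[i]    1    2    2    3    3    4    2    1    2

4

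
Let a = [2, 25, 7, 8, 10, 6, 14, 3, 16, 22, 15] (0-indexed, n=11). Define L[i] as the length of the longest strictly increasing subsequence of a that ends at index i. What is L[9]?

   i    0    1    2    3    4    5    6    7    8    9   10
a[i]    2   25    7    8   10    6   14    3   16   22   15
L[i]    1    2    2    3    4    2    5    2    6    7    6

7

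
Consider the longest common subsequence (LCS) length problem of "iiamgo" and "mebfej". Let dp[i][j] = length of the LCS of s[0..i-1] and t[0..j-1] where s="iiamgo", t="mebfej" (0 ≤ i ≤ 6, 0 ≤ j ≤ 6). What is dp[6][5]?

1

   ''  m  e  b  f  e  j
''  0  0  0  0  0  0  0
 i  0  0  0  0  0  0  0
 i  0  0  0  0  0  0  0
 a  0  0  0  0  0  0  0
 m  0  1  1  1  1  1  1
 g  0  1  1  1  1  1  1
 o  0  1  1  1  1  1  1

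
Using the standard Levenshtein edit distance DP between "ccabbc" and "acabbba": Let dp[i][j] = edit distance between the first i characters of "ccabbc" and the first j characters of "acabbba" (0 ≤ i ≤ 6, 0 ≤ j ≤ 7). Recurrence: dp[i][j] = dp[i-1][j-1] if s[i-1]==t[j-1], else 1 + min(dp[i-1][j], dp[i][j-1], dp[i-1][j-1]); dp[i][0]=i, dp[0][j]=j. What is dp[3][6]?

   ''  a  c  a  b  b  b  a
''  0  1  2  3  4  5  6  7
 c  1  1  1  2  3  4  5  6
 c  2  2  1  2  3  4  5  6
 a  3  2  2  1  2  3  4  5
 b  4  3  3  2  1  2  3  4
 b  5  4  4  3  2  1  2  3
 c  6  5  4  4  3  2  2  3

4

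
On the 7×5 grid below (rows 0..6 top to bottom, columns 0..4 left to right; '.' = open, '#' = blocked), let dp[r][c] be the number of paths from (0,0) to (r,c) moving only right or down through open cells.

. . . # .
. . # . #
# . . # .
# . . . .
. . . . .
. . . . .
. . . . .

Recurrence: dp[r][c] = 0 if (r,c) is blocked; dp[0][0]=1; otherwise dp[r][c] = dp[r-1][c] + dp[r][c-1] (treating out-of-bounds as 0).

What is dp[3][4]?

r\c   0   1   2   3   4
  0   1   1   1   0   0
  1   1   2   0   0   0
  2   0   2   2   0   0
  3   0   2   4   4   4
  4   0   2   6  10  14
  5   0   2   8  18  32
  6   0   2  10  28  60

4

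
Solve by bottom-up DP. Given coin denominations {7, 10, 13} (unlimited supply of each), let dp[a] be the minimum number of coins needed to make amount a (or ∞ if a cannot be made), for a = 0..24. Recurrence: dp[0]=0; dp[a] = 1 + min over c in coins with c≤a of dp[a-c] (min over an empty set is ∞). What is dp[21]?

3

 a  0  1  2  3  4  5  6  7  8  9 10 11 12 13 14 15 16 17 18 19 20 21 22 23 24
dp  0  -  -  -  -  -  -  1  -  -  1  -  -  1  2  -  -  2  -  -  2  3  -  2  3
(- denotes ∞ / unreachable)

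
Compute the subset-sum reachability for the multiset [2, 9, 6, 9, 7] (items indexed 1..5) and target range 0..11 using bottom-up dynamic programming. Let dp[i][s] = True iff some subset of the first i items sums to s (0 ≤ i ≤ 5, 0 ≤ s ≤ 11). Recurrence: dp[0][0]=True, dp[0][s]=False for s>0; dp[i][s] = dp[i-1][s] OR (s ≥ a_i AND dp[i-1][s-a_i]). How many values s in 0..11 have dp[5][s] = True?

7

i\s   0   1   2   3   4   5   6   7   8   9  10  11
  0   T   F   F   F   F   F   F   F   F   F   F   F
  1   T   F   T   F   F   F   F   F   F   F   F   F
  2   T   F   T   F   F   F   F   F   F   T   F   T
  3   T   F   T   F   F   F   T   F   T   T   F   T
  4   T   F   T   F   F   F   T   F   T   T   F   T
  5   T   F   T   F   F   F   T   T   T   T   F   T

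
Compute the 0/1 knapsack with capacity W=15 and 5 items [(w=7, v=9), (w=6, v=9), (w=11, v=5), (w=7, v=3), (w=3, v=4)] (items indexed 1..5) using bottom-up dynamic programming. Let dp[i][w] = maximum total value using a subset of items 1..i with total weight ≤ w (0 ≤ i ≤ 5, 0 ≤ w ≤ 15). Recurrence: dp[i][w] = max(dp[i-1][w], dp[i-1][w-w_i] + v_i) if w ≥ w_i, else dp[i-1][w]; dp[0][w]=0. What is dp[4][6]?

9

i\w   0   1   2   3   4   5   6   7   8   9  10  11  12  13  14  15
  0   0   0   0   0   0   0   0   0   0   0   0   0   0   0   0   0
  1   0   0   0   0   0   0   0   9   9   9   9   9   9   9   9   9
  2   0   0   0   0   0   0   9   9   9   9   9   9   9  18  18  18
  3   0   0   0   0   0   0   9   9   9   9   9   9   9  18  18  18
  4   0   0   0   0   0   0   9   9   9   9   9   9   9  18  18  18
  5   0   0   0   4   4   4   9   9   9  13  13  13  13  18  18  18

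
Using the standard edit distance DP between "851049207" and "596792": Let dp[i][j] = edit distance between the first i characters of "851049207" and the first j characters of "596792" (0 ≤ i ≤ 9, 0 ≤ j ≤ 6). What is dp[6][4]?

   ''  5  9  6  7  9  2
''  0  1  2  3  4  5  6
 8  1  1  2  3  4  5  6
 5  2  1  2  3  4  5  6
 1  3  2  2  3  4  5  6
 0  4  3  3  3  4  5  6
 4  5  4  4  4  4  5  6
 9  6  5  4  5  5  4  5
 2  7  6  5  5  6  5  4
 0  8  7  6  6  6  6  5
 7  9  8  7  7  6  7  6

5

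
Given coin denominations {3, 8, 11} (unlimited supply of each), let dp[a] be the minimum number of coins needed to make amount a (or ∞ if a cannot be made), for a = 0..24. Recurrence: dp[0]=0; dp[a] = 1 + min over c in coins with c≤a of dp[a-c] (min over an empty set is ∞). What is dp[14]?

 a  0  1  2  3  4  5  6  7  8  9 10 11 12 13 14 15 16 17 18 19 20 21 22 23 24
dp  0  -  -  1  -  -  2  -  1  3  -  1  4  -  2  5  2  3  6  2  4  7  2  5  3
(- denotes ∞ / unreachable)

2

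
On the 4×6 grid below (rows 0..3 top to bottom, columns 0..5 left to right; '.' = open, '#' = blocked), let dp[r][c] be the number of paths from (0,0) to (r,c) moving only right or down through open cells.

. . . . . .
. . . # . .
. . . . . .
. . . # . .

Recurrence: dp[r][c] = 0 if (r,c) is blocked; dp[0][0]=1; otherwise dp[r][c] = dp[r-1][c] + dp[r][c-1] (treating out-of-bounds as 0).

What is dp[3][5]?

r\c   0   1   2   3   4   5
  0   1   1   1   1   1   1
  1   1   2   3   0   1   2
  2   1   3   6   6   7   9
  3   1   4  10   0   7  16

16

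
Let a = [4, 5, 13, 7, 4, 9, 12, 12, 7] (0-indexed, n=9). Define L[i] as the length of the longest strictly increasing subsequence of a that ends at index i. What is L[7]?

   i    0    1    2    3    4    5    6    7    8
a[i]    4    5   13    7    4    9   12   12    7
L[i]    1    2    3    3    1    4    5    5    3

5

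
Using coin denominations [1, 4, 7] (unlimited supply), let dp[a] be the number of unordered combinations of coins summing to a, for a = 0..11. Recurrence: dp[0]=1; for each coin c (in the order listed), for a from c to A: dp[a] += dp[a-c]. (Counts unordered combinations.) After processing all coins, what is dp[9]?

after  coin     0     1     2     3     4     5     6     7     8     9    10    11
          1     1     1     1     1     1     1     1     1     1     1     1     1
          4     1     1     1     1     2     2     2     2     3     3     3     3
          7     1     1     1     1     2     2     2     3     4     4     4     5

4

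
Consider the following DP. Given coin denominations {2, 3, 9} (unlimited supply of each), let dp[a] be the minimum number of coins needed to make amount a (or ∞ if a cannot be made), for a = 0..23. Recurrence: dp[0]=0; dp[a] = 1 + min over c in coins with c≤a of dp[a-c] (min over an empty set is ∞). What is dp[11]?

 a  0  1  2  3  4  5  6  7  8  9 10 11 12 13 14 15 16 17 18 19 20 21 22 23
dp  0  -  1  1  2  2  2  3  3  1  4  2  2  3  3  3  4  4  2  5  3  3  4  4
(- denotes ∞ / unreachable)

2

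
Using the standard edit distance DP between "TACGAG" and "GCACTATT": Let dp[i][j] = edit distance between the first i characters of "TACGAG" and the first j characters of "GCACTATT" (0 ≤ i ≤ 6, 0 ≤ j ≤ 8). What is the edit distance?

   ''  G  C  A  C  T  A  T  T
''  0  1  2  3  4  5  6  7  8
 T  1  1  2  3  4  4  5  6  7
 A  2  2  2  2  3  4  4  5  6
 C  3  3  2  3  2  3  4  5  6
 G  4  3  3  3  3  3  4  5  6
 A  5  4  4  3  4  4  3  4  5
 G  6  5  5  4  4  5  4  4  5

5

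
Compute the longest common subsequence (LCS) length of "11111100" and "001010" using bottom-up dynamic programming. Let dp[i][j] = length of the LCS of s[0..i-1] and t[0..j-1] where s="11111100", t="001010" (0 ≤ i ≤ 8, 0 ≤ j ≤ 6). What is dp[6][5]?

   ''  0  0  1  0  1  0
''  0  0  0  0  0  0  0
 1  0  0  0  1  1  1  1
 1  0  0  0  1  1  2  2
 1  0  0  0  1  1  2  2
 1  0  0  0  1  1  2  2
 1  0  0  0  1  1  2  2
 1  0  0  0  1  1  2  2
 0  0  1  1  1  2  2  3
 0  0  1  2  2  2  2  3

2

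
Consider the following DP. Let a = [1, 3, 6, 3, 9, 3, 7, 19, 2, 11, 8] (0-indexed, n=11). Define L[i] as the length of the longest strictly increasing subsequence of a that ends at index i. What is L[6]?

   i    0    1    2    3    4    5    6    7    8    9   10
a[i]    1    3    6    3    9    3    7   19    2   11    8
L[i]    1    2    3    2    4    2    4    5    2    5    5

4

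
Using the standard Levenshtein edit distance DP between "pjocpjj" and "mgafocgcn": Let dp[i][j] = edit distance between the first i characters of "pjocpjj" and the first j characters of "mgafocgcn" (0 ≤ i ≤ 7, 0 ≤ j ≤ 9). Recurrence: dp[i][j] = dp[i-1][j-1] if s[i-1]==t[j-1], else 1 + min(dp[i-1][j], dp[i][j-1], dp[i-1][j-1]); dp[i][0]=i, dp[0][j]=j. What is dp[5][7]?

5

   ''  m  g  a  f  o  c  g  c  n
''  0  1  2  3  4  5  6  7  8  9
 p  1  1  2  3  4  5  6  7  8  9
 j  2  2  2  3  4  5  6  7  8  9
 o  3  3  3  3  4  4  5  6  7  8
 c  4  4  4  4  4  5  4  5  6  7
 p  5  5  5  5  5  5  5  5  6  7
 j  6  6  6  6  6  6  6  6  6  7
 j  7  7  7  7  7  7  7  7  7  7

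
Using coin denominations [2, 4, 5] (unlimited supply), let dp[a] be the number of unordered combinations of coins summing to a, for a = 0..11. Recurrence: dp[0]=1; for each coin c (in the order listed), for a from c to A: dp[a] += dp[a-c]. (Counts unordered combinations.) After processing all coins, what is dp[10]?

after  coin     0     1     2     3     4     5     6     7     8     9    10    11
          2     1     0     1     0     1     0     1     0     1     0     1     0
          4     1     0     1     0     2     0     2     0     3     0     3     0
          5     1     0     1     0     2     1     2     1     3     2     4     2

4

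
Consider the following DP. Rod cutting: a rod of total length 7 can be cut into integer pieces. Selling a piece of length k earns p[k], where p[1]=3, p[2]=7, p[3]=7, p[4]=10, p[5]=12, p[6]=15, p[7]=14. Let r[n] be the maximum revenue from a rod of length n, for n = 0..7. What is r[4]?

14

   n    0    1    2    3    4    5    6    7
r[n]    0    3    7   10   14   17   21   24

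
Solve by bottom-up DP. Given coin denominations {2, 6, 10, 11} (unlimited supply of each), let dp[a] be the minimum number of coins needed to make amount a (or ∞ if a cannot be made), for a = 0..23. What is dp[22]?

2

 a  0  1  2  3  4  5  6  7  8  9 10 11 12 13 14 15 16 17 18 19 20 21 22 23
dp  0  -  1  -  2  -  1  -  2  -  1  1  2  2  3  3  2  2  3  3  2  2  2  3
(- denotes ∞ / unreachable)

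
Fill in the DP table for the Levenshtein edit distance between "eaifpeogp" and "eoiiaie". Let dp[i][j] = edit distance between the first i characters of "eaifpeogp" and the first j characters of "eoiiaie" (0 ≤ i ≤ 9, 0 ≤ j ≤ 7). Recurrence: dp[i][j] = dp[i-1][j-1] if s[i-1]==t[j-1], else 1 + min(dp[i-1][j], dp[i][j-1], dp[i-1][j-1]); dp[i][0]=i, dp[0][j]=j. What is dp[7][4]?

5

   ''  e  o  i  i  a  i  e
''  0  1  2  3  4  5  6  7
 e  1  0  1  2  3  4  5  6
 a  2  1  1  2  3  3  4  5
 i  3  2  2  1  2  3  3  4
 f  4  3  3  2  2  3  4  4
 p  5  4  4  3  3  3  4  5
 e  6  5  5  4  4  4  4  4
 o  7  6  5  5  5  5  5  5
 g  8  7  6  6  6  6  6  6
 p  9  8  7  7  7  7  7  7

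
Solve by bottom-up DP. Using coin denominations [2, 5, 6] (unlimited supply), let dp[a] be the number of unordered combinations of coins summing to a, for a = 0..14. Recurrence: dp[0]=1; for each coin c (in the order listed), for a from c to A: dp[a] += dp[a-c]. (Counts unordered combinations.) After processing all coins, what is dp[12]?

4

after  coin     0     1     2     3     4     5     6     7     8     9    10    11    12    13    14
          2     1     0     1     0     1     0     1     0     1     0     1     0     1     0     1
          5     1     0     1     0     1     1     1     1     1     1     2     1     2     1     2
          6     1     0     1     0     1     1     2     1     2     1     3     2     4     2     4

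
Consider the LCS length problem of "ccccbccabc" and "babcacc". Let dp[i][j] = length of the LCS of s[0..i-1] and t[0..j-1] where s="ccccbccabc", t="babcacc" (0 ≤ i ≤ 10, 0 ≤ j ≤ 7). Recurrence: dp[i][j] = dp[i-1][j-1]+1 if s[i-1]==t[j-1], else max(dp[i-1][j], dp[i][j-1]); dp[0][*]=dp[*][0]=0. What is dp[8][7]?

   ''  b  a  b  c  a  c  c
''  0  0  0  0  0  0  0  0
 c  0  0  0  0  1  1  1  1
 c  0  0  0  0  1  1  2  2
 c  0  0  0  0  1  1  2  3
 c  0  0  0  0  1  1  2  3
 b  0  1  1  1  1  1  2  3
 c  0  1  1  1  2  2  2  3
 c  0  1  1  1  2  2  3  3
 a  0  1  2  2  2  3  3  3
 b  0  1  2  3  3  3  3  3
 c  0  1  2  3  4  4  4  4

3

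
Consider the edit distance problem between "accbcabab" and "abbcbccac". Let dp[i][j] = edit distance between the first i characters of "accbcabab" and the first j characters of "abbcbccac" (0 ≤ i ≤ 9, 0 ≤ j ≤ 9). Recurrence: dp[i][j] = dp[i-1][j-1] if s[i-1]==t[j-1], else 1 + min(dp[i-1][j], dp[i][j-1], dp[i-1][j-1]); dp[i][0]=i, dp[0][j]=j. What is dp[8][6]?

4

   ''  a  b  b  c  b  c  c  a  c
''  0  1  2  3  4  5  6  7  8  9
 a  1  0  1  2  3  4  5  6  7  8
 c  2  1  1  2  2  3  4  5  6  7
 c  3  2  2  2  2  3  3  4  5  6
 b  4  3  2  2  3  2  3  4  5  6
 c  5  4  3  3  2  3  2  3  4  5
 a  6  5  4  4  3  3  3  3  3  4
 b  7  6  5  4  4  3  4  4  4  4
 a  8  7  6  5  5  4  4  5  4  5
 b  9  8  7  6  6  5  5  5  5  5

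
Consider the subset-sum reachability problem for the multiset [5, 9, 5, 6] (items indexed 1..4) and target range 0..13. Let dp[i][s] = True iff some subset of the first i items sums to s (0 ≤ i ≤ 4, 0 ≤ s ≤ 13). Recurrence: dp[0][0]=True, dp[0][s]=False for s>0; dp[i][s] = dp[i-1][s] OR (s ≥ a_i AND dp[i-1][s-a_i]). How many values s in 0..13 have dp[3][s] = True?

4

i\s   0   1   2   3   4   5   6   7   8   9  10  11  12  13
  0   T   F   F   F   F   F   F   F   F   F   F   F   F   F
  1   T   F   F   F   F   T   F   F   F   F   F   F   F   F
  2   T   F   F   F   F   T   F   F   F   T   F   F   F   F
  3   T   F   F   F   F   T   F   F   F   T   T   F   F   F
  4   T   F   F   F   F   T   T   F   F   T   T   T   F   F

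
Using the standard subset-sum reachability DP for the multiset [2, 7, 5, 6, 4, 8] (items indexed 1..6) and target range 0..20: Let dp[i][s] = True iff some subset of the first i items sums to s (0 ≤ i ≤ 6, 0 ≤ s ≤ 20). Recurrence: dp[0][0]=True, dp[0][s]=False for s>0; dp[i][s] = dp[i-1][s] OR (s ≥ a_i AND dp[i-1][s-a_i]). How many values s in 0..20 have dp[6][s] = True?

i\s   0   1   2   3   4   5   6   7   8   9  10  11  12  13  14  15  16  17  18  19  20
  0   T   F   F   F   F   F   F   F   F   F   F   F   F   F   F   F   F   F   F   F   F
  1   T   F   T   F   F   F   F   F   F   F   F   F   F   F   F   F   F   F   F   F   F
  2   T   F   T   F   F   F   F   T   F   T   F   F   F   F   F   F   F   F   F   F   F
  3   T   F   T   F   F   T   F   T   F   T   F   F   T   F   T   F   F   F   F   F   F
  4   T   F   T   F   F   T   T   T   T   T   F   T   T   T   T   T   F   F   T   F   T
  5   T   F   T   F   T   T   T   T   T   T   T   T   T   T   T   T   T   T   T   T   T
  6   T   F   T   F   T   T   T   T   T   T   T   T   T   T   T   T   T   T   T   T   T

19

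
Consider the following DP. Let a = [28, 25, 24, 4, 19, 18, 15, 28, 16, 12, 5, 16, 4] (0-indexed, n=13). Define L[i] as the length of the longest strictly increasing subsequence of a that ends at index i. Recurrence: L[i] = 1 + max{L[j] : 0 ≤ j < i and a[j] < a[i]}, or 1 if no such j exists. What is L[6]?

   i    0    1    2    3    4    5    6    7    8    9   10   11   12
a[i]   28   25   24    4   19   18   15   28   16   12    5   16    4
L[i]    1    1    1    1    2    2    2    3    3    2    2    3    1

2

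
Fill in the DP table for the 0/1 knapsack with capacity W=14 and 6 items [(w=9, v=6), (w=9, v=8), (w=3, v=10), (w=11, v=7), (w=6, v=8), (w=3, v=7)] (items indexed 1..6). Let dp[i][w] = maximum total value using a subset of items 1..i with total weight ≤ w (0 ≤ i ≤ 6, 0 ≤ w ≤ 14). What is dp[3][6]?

i\w   0   1   2   3   4   5   6   7   8   9  10  11  12  13  14
  0   0   0   0   0   0   0   0   0   0   0   0   0   0   0   0
  1   0   0   0   0   0   0   0   0   0   6   6   6   6   6   6
  2   0   0   0   0   0   0   0   0   0   8   8   8   8   8   8
  3   0   0   0  10  10  10  10  10  10  10  10  10  18  18  18
  4   0   0   0  10  10  10  10  10  10  10  10  10  18  18  18
  5   0   0   0  10  10  10  10  10  10  18  18  18  18  18  18
  6   0   0   0  10  10  10  17  17  17  18  18  18  25  25  25

10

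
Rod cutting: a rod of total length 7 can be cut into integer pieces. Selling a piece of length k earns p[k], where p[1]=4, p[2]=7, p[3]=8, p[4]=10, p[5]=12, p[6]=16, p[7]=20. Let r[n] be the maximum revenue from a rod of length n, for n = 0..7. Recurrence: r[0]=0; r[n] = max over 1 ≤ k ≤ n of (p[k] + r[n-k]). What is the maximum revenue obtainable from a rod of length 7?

   n    0    1    2    3    4    5    6    7
r[n]    0    4    8   12   16   20   24   28

28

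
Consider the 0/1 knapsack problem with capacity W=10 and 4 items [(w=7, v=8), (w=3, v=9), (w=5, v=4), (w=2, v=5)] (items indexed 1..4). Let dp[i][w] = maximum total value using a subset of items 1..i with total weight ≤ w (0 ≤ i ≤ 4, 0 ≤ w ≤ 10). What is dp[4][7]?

i\w   0   1   2   3   4   5   6   7   8   9  10
  0   0   0   0   0   0   0   0   0   0   0   0
  1   0   0   0   0   0   0   0   8   8   8   8
  2   0   0   0   9   9   9   9   9   9   9  17
  3   0   0   0   9   9   9   9   9  13  13  17
  4   0   0   5   9   9  14  14  14  14  14  18

14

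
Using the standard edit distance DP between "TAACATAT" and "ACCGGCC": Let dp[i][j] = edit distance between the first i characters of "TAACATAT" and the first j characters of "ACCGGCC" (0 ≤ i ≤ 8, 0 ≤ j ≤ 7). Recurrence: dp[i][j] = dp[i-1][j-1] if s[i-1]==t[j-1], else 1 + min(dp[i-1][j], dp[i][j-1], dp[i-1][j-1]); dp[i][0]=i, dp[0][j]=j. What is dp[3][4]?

4

   ''  A  C  C  G  G  C  C
''  0  1  2  3  4  5  6  7
 T  1  1  2  3  4  5  6  7
 A  2  1  2  3  4  5  6  7
 A  3  2  2  3  4  5  6  7
 C  4  3  2  2  3  4  5  6
 A  5  4  3  3  3  4  5  6
 T  6  5  4  4  4  4  5  6
 A  7  6  5  5  5  5  5  6
 T  8  7  6  6  6  6  6  6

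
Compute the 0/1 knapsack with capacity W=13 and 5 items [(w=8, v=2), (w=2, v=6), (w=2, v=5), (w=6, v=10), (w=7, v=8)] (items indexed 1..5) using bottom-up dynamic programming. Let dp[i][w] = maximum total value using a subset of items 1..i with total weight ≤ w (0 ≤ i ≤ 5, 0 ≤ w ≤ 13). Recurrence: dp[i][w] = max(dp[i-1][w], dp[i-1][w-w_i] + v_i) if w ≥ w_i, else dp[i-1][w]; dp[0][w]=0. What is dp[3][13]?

13

i\w   0   1   2   3   4   5   6   7   8   9  10  11  12  13
  0   0   0   0   0   0   0   0   0   0   0   0   0   0   0
  1   0   0   0   0   0   0   0   0   2   2   2   2   2   2
  2   0   0   6   6   6   6   6   6   6   6   8   8   8   8
  3   0   0   6   6  11  11  11  11  11  11  11  11  13  13
  4   0   0   6   6  11  11  11  11  16  16  21  21  21  21
  5   0   0   6   6  11  11  11  11  16  16  21  21  21  21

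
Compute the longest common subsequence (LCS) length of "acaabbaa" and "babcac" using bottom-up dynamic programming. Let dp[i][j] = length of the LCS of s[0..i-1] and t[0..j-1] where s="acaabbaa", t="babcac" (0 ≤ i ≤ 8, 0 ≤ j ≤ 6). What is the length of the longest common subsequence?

3

   ''  b  a  b  c  a  c
''  0  0  0  0  0  0  0
 a  0  0  1  1  1  1  1
 c  0  0  1  1  2  2  2
 a  0  0  1  1  2  3  3
 a  0  0  1  1  2  3  3
 b  0  1  1  2  2  3  3
 b  0  1  1  2  2  3  3
 a  0  1  2  2  2  3  3
 a  0  1  2  2  2  3  3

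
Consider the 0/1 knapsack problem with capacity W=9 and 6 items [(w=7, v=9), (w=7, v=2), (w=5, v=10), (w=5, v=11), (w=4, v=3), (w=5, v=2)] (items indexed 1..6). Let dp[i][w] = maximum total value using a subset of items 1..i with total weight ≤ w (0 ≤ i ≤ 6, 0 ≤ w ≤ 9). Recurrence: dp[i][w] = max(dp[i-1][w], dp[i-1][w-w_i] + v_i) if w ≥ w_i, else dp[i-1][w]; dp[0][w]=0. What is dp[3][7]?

i\w   0   1   2   3   4   5   6   7   8   9
  0   0   0   0   0   0   0   0   0   0   0
  1   0   0   0   0   0   0   0   9   9   9
  2   0   0   0   0   0   0   0   9   9   9
  3   0   0   0   0   0  10  10  10  10  10
  4   0   0   0   0   0  11  11  11  11  11
  5   0   0   0   0   3  11  11  11  11  14
  6   0   0   0   0   3  11  11  11  11  14

10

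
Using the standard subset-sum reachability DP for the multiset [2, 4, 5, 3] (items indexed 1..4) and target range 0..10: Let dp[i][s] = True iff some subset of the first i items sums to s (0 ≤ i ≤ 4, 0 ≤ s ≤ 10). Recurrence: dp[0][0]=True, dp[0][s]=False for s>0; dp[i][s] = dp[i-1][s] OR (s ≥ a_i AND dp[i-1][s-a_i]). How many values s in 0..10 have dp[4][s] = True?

i\s   0   1   2   3   4   5   6   7   8   9  10
  0   T   F   F   F   F   F   F   F   F   F   F
  1   T   F   T   F   F   F   F   F   F   F   F
  2   T   F   T   F   T   F   T   F   F   F   F
  3   T   F   T   F   T   T   T   T   F   T   F
  4   T   F   T   T   T   T   T   T   T   T   T

10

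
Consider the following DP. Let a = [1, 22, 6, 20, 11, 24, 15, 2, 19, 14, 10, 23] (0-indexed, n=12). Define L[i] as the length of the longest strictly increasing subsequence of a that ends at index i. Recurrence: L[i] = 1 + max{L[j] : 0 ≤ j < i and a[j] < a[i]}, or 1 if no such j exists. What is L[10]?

3

   i    0    1    2    3    4    5    6    7    8    9   10   11
a[i]    1   22    6   20   11   24   15    2   19   14   10   23
L[i]    1    2    2    3    3    4    4    2    5    4    3    6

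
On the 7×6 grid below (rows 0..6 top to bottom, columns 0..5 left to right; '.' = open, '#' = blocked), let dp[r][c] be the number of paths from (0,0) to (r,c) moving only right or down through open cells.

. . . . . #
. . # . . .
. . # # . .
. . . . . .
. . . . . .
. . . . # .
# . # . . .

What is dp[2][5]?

r\c   0   1   2   3   4   5
  0   1   1   1   1   1   0
  1   1   2   0   1   2   2
  2   1   3   0   0   2   4
  3   1   4   4   4   6  10
  4   1   5   9  13  19  29
  5   1   6  15  28   0  29
  6   0   6   0  28  28  57

4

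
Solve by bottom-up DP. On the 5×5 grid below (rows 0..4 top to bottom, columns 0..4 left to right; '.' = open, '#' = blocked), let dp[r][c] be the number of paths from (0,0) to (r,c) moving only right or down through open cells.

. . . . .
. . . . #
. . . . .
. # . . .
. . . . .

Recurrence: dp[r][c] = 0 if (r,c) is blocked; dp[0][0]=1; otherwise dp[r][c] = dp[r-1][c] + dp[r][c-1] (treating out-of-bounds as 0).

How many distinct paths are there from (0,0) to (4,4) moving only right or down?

r\c   0   1   2   3   4
  0   1   1   1   1   1
  1   1   2   3   4   0
  2   1   3   6  10  10
  3   1   0   6  16  26
  4   1   1   7  23  49

49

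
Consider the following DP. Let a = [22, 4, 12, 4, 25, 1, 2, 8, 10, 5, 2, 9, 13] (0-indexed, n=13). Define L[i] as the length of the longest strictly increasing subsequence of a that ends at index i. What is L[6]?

2

   i    0    1    2    3    4    5    6    7    8    9   10   11   12
a[i]   22    4   12    4   25    1    2    8   10    5    2    9   13
L[i]    1    1    2    1    3    1    2    3    4    3    2    4    5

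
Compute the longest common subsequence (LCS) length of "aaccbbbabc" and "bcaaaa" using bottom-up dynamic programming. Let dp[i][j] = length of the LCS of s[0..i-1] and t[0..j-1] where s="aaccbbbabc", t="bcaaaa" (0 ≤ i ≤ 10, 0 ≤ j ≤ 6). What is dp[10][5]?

   ''  b  c  a  a  a  a
''  0  0  0  0  0  0  0
 a  0  0  0  1  1  1  1
 a  0  0  0  1  2  2  2
 c  0  0  1  1  2  2  2
 c  0  0  1  1  2  2  2
 b  0  1  1  1  2  2  2
 b  0  1  1  1  2  2  2
 b  0  1  1  1  2  2  2
 a  0  1  1  2  2  3  3
 b  0  1  1  2  2  3  3
 c  0  1  2  2  2  3  3

3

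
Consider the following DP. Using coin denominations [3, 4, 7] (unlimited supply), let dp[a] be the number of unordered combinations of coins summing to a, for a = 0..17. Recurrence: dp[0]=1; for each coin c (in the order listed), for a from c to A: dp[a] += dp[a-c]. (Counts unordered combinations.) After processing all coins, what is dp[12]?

after  coin     0     1     2     3     4     5     6     7     8     9    10    11    12    13    14    15    16    17
          3     1     0     0     1     0     0     1     0     0     1     0     0     1     0     0     1     0     0
          4     1     0     0     1     1     0     1     1     1     1     1     1     2     1     1     2     2     1
          7     1     0     0     1     1     0     1     2     1     1     2     2     2     2     3     3     3     3

2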